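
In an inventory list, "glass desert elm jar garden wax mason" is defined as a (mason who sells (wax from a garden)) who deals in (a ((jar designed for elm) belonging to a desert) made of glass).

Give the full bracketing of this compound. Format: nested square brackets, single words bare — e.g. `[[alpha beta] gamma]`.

[[glass [desert [elm jar]]] [[garden wax] mason]]

Overall it is a kind of mason (specifically "garden wax mason"); the modifier is "glass desert elm jar".
Within "glass desert elm jar", the head is "jar" (specifically "desert elm jar") and the modifier is "glass".
Within "desert elm jar", the head is "jar" (specifically "elm jar") and the modifier is "desert".
Within "elm jar", the head is "jar" and the modifier is "elm".
Within "garden wax mason", the head is "mason" and the modifier is "garden wax".
Within "garden wax", the head is "wax" and the modifier is "garden".
Putting it together: [[glass [desert [elm jar]]] [[garden wax] mason]].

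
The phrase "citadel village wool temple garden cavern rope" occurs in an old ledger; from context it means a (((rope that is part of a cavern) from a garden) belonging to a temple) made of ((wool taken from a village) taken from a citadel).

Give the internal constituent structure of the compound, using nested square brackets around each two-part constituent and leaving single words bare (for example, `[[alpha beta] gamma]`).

Overall it is a kind of rope (specifically "temple garden cavern rope"); the modifier is "citadel village wool".
"citadel village wool" → head "wool" (specifically "village wool"), modifier "citadel".
"village wool" → head "wool", modifier "village".
"temple garden cavern rope" → head "rope" (specifically "garden cavern rope"), modifier "temple".
"garden cavern rope" → head "rope" (specifically "cavern rope"), modifier "garden".
"cavern rope" → head "rope", modifier "cavern".
Assembled: [[citadel [village wool]] [temple [garden [cavern rope]]]].

[[citadel [village wool]] [temple [garden [cavern rope]]]]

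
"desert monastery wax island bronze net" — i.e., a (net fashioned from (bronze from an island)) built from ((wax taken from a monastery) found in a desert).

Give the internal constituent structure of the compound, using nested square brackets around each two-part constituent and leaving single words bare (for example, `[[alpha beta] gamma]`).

[[desert [monastery wax]] [[island bronze] net]]

At the top level: head "net" (specifically "island bronze net"); modifier "desert monastery wax".
"desert monastery wax" → head "wax" (specifically "monastery wax"), modifier "desert".
"monastery wax" → head "wax", modifier "monastery".
"island bronze net" → head "net", modifier "island bronze".
"island bronze" → head "bronze", modifier "island".
Putting it together: [[desert [monastery wax]] [[island bronze] net]].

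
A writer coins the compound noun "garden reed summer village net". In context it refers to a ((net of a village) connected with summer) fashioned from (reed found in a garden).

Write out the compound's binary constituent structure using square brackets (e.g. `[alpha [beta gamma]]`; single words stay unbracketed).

Overall it is a kind of net (specifically "summer village net"); the modifier is "garden reed".
Within "garden reed", the head is "reed" and the modifier is "garden".
Within "summer village net", the head is "net" (specifically "village net") and the modifier is "summer".
Within "village net", the head is "net" and the modifier is "village".
So the structure is [[garden reed] [summer [village net]]].

[[garden reed] [summer [village net]]]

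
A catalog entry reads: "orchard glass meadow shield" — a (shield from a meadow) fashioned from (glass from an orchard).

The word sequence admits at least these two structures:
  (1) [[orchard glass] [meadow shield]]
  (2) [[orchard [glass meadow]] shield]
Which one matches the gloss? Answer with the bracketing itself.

[[orchard glass] [meadow shield]]

The paraphrase's head is the "shield" part ("meadow shield"); its modifier is "orchard glass".
That top-level split, carried through the inner groups, gives [[orchard glass] [meadow shield]].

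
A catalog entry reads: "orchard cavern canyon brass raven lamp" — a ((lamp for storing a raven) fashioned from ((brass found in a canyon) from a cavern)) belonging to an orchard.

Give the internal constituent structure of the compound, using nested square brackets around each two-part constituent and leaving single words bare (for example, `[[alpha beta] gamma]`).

At the top level: head "lamp" (specifically "cavern canyon brass raven lamp"); modifier "orchard".
Inside "cavern canyon brass raven lamp": head "lamp" (specifically "raven lamp"), modifier "cavern canyon brass".
Inside "cavern canyon brass": head "brass" (specifically "canyon brass"), modifier "cavern".
Inside "canyon brass": head "brass", modifier "canyon".
Inside "raven lamp": head "lamp", modifier "raven".
Assembled: [orchard [[cavern [canyon brass]] [raven lamp]]].

[orchard [[cavern [canyon brass]] [raven lamp]]]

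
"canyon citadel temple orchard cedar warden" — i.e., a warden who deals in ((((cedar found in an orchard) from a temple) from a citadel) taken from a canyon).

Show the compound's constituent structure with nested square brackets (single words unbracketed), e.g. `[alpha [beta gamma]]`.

[[canyon [citadel [temple [orchard cedar]]]] warden]

Whole compound: head "warden", modifier "canyon citadel temple orchard cedar".
Inside "canyon citadel temple orchard cedar": head "cedar" (specifically "citadel temple orchard cedar"), modifier "canyon".
Inside "citadel temple orchard cedar": head "cedar" (specifically "temple orchard cedar"), modifier "citadel".
Inside "temple orchard cedar": head "cedar" (specifically "orchard cedar"), modifier "temple".
Inside "orchard cedar": head "cedar", modifier "orchard".
So the structure is [[canyon [citadel [temple [orchard cedar]]]] warden].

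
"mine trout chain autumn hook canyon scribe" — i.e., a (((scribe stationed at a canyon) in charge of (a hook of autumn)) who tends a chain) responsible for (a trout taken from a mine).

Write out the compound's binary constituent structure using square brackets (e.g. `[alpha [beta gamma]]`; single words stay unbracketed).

[[mine trout] [chain [[autumn hook] [canyon scribe]]]]

At the top level: head "scribe" (specifically "chain autumn hook canyon scribe"); modifier "mine trout".
"mine trout" → head "trout", modifier "mine".
"chain autumn hook canyon scribe" → head "scribe" (specifically "autumn hook canyon scribe"), modifier "chain".
"autumn hook canyon scribe" → head "scribe" (specifically "canyon scribe"), modifier "autumn hook".
"autumn hook" → head "hook", modifier "autumn".
"canyon scribe" → head "scribe", modifier "canyon".
So the structure is [[mine trout] [chain [[autumn hook] [canyon scribe]]]].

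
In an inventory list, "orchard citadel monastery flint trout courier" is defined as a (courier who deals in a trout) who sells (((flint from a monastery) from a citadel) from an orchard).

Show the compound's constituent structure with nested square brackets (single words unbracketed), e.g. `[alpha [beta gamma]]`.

Whole compound: head "courier" (specifically "trout courier"), modifier "orchard citadel monastery flint".
Within "orchard citadel monastery flint", the head is "flint" (specifically "citadel monastery flint") and the modifier is "orchard".
Within "citadel monastery flint", the head is "flint" (specifically "monastery flint") and the modifier is "citadel".
Within "monastery flint", the head is "flint" and the modifier is "monastery".
Within "trout courier", the head is "courier" and the modifier is "trout".
Putting it together: [[orchard [citadel [monastery flint]]] [trout courier]].

[[orchard [citadel [monastery flint]]] [trout courier]]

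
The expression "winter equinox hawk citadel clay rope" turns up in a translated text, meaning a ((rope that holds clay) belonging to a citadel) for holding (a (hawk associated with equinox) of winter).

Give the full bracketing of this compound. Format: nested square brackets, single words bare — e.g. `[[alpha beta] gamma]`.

The outermost head in the paraphrase is "rope" (specifically "citadel clay rope"), modified by "winter equinox hawk".
"winter equinox hawk" → head "hawk" (specifically "equinox hawk"), modifier "winter".
"equinox hawk" → head "hawk", modifier "equinox".
"citadel clay rope" → head "rope" (specifically "clay rope"), modifier "citadel".
"clay rope" → head "rope", modifier "clay".
Assembled: [[winter [equinox hawk]] [citadel [clay rope]]].

[[winter [equinox hawk]] [citadel [clay rope]]]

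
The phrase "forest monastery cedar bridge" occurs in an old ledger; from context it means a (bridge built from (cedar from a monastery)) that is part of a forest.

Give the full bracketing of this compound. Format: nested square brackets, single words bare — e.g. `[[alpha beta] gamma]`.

[forest [[monastery cedar] bridge]]

The outermost head in the paraphrase is "bridge" (specifically "monastery cedar bridge"), modified by "forest".
Inside "monastery cedar bridge": head "bridge", modifier "monastery cedar".
Inside "monastery cedar": head "cedar", modifier "monastery".
Assembled: [forest [[monastery cedar] bridge]].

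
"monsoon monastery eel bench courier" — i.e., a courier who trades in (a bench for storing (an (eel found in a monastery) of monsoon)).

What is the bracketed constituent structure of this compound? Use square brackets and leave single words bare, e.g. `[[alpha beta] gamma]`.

[[[monsoon [monastery eel]] bench] courier]

At the top level: head "courier"; modifier "monsoon monastery eel bench".
Within "monsoon monastery eel bench", the head is "bench" and the modifier is "monsoon monastery eel".
Within "monsoon monastery eel", the head is "eel" (specifically "monastery eel") and the modifier is "monsoon".
Within "monastery eel", the head is "eel" and the modifier is "monastery".
Putting it together: [[[monsoon [monastery eel]] bench] courier].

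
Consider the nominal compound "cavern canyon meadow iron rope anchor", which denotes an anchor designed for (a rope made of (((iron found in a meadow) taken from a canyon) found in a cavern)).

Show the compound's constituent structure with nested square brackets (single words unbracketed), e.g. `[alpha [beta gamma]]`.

[[[cavern [canyon [meadow iron]]] rope] anchor]

At the top level: head "anchor"; modifier "cavern canyon meadow iron rope".
Within "cavern canyon meadow iron rope", the head is "rope" and the modifier is "cavern canyon meadow iron".
Within "cavern canyon meadow iron", the head is "iron" (specifically "canyon meadow iron") and the modifier is "cavern".
Within "canyon meadow iron", the head is "iron" (specifically "meadow iron") and the modifier is "canyon".
Within "meadow iron", the head is "iron" and the modifier is "meadow".
Assembled: [[[cavern [canyon [meadow iron]]] rope] anchor].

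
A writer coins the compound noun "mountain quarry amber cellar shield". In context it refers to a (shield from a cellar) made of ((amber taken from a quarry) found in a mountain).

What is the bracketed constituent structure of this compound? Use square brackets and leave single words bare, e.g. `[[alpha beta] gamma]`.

The outermost head in the paraphrase is "shield" (specifically "cellar shield"), modified by "mountain quarry amber".
Within "mountain quarry amber", the head is "amber" (specifically "quarry amber") and the modifier is "mountain".
Within "quarry amber", the head is "amber" and the modifier is "quarry".
Within "cellar shield", the head is "shield" and the modifier is "cellar".
Putting it together: [[mountain [quarry amber]] [cellar shield]].

[[mountain [quarry amber]] [cellar shield]]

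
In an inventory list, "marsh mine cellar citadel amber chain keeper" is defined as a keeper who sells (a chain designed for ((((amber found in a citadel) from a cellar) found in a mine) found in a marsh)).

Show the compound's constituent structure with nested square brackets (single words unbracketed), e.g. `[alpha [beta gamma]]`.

At the top level: head "keeper"; modifier "marsh mine cellar citadel amber chain".
Inside "marsh mine cellar citadel amber chain": head "chain", modifier "marsh mine cellar citadel amber".
Inside "marsh mine cellar citadel amber": head "amber" (specifically "mine cellar citadel amber"), modifier "marsh".
Inside "mine cellar citadel amber": head "amber" (specifically "cellar citadel amber"), modifier "mine".
Inside "cellar citadel amber": head "amber" (specifically "citadel amber"), modifier "cellar".
Inside "citadel amber": head "amber", modifier "citadel".
Putting it together: [[[marsh [mine [cellar [citadel amber]]]] chain] keeper].

[[[marsh [mine [cellar [citadel amber]]]] chain] keeper]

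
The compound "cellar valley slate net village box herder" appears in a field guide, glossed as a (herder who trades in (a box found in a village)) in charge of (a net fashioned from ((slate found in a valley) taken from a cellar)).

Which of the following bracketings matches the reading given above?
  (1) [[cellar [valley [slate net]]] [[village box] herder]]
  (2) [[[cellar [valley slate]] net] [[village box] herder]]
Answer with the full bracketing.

[[[cellar [valley slate]] net] [[village box] herder]]

The paraphrase's head is the "herder" part ("village box herder"); its modifier is "cellar valley slate net".
That top-level split, carried through the inner groups, gives [[[cellar [valley slate]] net] [[village box] herder]].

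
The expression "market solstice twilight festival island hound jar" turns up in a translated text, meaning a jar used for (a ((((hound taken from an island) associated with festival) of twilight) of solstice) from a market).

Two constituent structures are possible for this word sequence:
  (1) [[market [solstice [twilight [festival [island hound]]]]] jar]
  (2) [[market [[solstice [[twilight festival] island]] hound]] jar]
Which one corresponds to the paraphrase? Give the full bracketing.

The paraphrase's head is the "jar" part ("jar"); its modifier is "market solstice twilight festival island hound".
That top-level split, carried through the inner groups, gives [[market [solstice [twilight [festival [island hound]]]]] jar].

[[market [solstice [twilight [festival [island hound]]]]] jar]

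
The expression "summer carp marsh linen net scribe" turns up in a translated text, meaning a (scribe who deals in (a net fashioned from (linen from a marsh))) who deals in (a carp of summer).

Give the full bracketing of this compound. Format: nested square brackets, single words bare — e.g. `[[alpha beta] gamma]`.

[[summer carp] [[[marsh linen] net] scribe]]

At the top level: head "scribe" (specifically "marsh linen net scribe"); modifier "summer carp".
Inside "summer carp": head "carp", modifier "summer".
Inside "marsh linen net scribe": head "scribe", modifier "marsh linen net".
Inside "marsh linen net": head "net", modifier "marsh linen".
Inside "marsh linen": head "linen", modifier "marsh".
So the structure is [[summer carp] [[[marsh linen] net] scribe]].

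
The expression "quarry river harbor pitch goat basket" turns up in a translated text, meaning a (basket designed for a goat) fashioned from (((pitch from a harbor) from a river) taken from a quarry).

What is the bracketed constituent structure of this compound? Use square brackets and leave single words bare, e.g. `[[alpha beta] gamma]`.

Overall it is a kind of basket (specifically "goat basket"); the modifier is "quarry river harbor pitch".
"quarry river harbor pitch" → head "pitch" (specifically "river harbor pitch"), modifier "quarry".
"river harbor pitch" → head "pitch" (specifically "harbor pitch"), modifier "river".
"harbor pitch" → head "pitch", modifier "harbor".
"goat basket" → head "basket", modifier "goat".
Putting it together: [[quarry [river [harbor pitch]]] [goat basket]].

[[quarry [river [harbor pitch]]] [goat basket]]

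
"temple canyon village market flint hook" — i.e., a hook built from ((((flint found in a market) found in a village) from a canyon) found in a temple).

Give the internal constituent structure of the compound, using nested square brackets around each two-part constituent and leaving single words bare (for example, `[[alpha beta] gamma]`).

[[temple [canyon [village [market flint]]]] hook]

The outermost head in the paraphrase is "hook", modified by "temple canyon village market flint".
"temple canyon village market flint" → head "flint" (specifically "canyon village market flint"), modifier "temple".
"canyon village market flint" → head "flint" (specifically "village market flint"), modifier "canyon".
"village market flint" → head "flint" (specifically "market flint"), modifier "village".
"market flint" → head "flint", modifier "market".
Assembled: [[temple [canyon [village [market flint]]]] hook].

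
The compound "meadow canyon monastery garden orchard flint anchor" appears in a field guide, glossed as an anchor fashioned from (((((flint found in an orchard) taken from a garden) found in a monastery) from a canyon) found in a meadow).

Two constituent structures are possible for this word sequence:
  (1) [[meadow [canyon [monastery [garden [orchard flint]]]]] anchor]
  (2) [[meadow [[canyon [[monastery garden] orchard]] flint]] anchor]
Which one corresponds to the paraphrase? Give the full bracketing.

The paraphrase's head is the "anchor" part ("anchor"); its modifier is "meadow canyon monastery garden orchard flint".
That top-level split, carried through the inner groups, gives [[meadow [canyon [monastery [garden [orchard flint]]]]] anchor].

[[meadow [canyon [monastery [garden [orchard flint]]]]] anchor]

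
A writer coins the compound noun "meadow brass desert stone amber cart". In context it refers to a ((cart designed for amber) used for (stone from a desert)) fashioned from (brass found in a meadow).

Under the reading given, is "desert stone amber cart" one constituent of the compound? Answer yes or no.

The paraphrase groups the words so that "desert stone amber cart" is one unit: it corresponds to a single parenthesized sub-phrase.
The full structure is [[meadow brass] [[desert stone] [amber cart]]], in which [desert stone amber cart] is a constituent.

yes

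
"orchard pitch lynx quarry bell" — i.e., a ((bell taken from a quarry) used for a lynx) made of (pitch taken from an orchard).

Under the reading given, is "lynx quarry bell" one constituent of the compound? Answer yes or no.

The paraphrase groups the words so that "lynx quarry bell" is one unit: it corresponds to a single parenthesized sub-phrase.
The full structure is [[orchard pitch] [lynx [quarry bell]]], in which [lynx quarry bell] is a constituent.

yes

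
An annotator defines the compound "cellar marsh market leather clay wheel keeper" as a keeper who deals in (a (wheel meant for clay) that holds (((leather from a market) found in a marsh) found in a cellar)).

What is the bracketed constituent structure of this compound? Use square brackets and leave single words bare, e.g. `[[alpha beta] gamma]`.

Whole compound: head "keeper", modifier "cellar marsh market leather clay wheel".
"cellar marsh market leather clay wheel" → head "wheel" (specifically "clay wheel"), modifier "cellar marsh market leather".
"cellar marsh market leather" → head "leather" (specifically "marsh market leather"), modifier "cellar".
"marsh market leather" → head "leather" (specifically "market leather"), modifier "marsh".
"market leather" → head "leather", modifier "market".
"clay wheel" → head "wheel", modifier "clay".
Assembled: [[[cellar [marsh [market leather]]] [clay wheel]] keeper].

[[[cellar [marsh [market leather]]] [clay wheel]] keeper]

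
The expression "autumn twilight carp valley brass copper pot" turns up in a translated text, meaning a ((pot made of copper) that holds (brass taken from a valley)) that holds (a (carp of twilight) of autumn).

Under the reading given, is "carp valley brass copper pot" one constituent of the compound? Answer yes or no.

no

The top-level split is [autumn twilight carp] [valley brass copper pot]; the full structure is [[autumn [twilight carp]] [[valley brass] [copper pot]]].
"carp valley brass copper pot" straddles a constituent boundary, so it is not a single unit.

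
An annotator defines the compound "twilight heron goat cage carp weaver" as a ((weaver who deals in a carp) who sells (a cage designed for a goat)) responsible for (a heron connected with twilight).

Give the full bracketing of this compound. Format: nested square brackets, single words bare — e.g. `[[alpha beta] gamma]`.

The outermost head in the paraphrase is "weaver" (specifically "goat cage carp weaver"), modified by "twilight heron".
Within "twilight heron", the head is "heron" and the modifier is "twilight".
Within "goat cage carp weaver", the head is "weaver" (specifically "carp weaver") and the modifier is "goat cage".
Within "goat cage", the head is "cage" and the modifier is "goat".
Within "carp weaver", the head is "weaver" and the modifier is "carp".
Putting it together: [[twilight heron] [[goat cage] [carp weaver]]].

[[twilight heron] [[goat cage] [carp weaver]]]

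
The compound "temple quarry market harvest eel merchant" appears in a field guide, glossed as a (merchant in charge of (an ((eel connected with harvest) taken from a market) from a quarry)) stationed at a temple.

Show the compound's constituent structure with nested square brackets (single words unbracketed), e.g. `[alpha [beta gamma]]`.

[temple [[quarry [market [harvest eel]]] merchant]]

At the top level: head "merchant" (specifically "quarry market harvest eel merchant"); modifier "temple".
"quarry market harvest eel merchant" → head "merchant", modifier "quarry market harvest eel".
"quarry market harvest eel" → head "eel" (specifically "market harvest eel"), modifier "quarry".
"market harvest eel" → head "eel" (specifically "harvest eel"), modifier "market".
"harvest eel" → head "eel", modifier "harvest".
Assembled: [temple [[quarry [market [harvest eel]]] merchant]].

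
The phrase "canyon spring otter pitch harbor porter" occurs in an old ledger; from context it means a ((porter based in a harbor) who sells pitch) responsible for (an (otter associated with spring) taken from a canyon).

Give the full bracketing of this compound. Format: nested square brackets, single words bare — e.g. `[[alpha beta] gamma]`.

Whole compound: head "porter" (specifically "pitch harbor porter"), modifier "canyon spring otter".
"canyon spring otter" → head "otter" (specifically "spring otter"), modifier "canyon".
"spring otter" → head "otter", modifier "spring".
"pitch harbor porter" → head "porter" (specifically "harbor porter"), modifier "pitch".
"harbor porter" → head "porter", modifier "harbor".
Assembled: [[canyon [spring otter]] [pitch [harbor porter]]].

[[canyon [spring otter]] [pitch [harbor porter]]]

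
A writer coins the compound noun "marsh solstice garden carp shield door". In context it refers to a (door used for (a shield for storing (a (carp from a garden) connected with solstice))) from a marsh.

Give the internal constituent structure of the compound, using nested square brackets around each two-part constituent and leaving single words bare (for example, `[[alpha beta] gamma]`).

Whole compound: head "door" (specifically "solstice garden carp shield door"), modifier "marsh".
Inside "solstice garden carp shield door": head "door", modifier "solstice garden carp shield".
Inside "solstice garden carp shield": head "shield", modifier "solstice garden carp".
Inside "solstice garden carp": head "carp" (specifically "garden carp"), modifier "solstice".
Inside "garden carp": head "carp", modifier "garden".
Putting it together: [marsh [[[solstice [garden carp]] shield] door]].

[marsh [[[solstice [garden carp]] shield] door]]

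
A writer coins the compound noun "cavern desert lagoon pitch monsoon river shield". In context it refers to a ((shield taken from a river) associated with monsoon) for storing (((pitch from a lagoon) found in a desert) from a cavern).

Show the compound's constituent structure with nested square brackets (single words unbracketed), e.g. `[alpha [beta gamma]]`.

Overall it is a kind of shield (specifically "monsoon river shield"); the modifier is "cavern desert lagoon pitch".
Within "cavern desert lagoon pitch", the head is "pitch" (specifically "desert lagoon pitch") and the modifier is "cavern".
Within "desert lagoon pitch", the head is "pitch" (specifically "lagoon pitch") and the modifier is "desert".
Within "lagoon pitch", the head is "pitch" and the modifier is "lagoon".
Within "monsoon river shield", the head is "shield" (specifically "river shield") and the modifier is "monsoon".
Within "river shield", the head is "shield" and the modifier is "river".
So the structure is [[cavern [desert [lagoon pitch]]] [monsoon [river shield]]].

[[cavern [desert [lagoon pitch]]] [monsoon [river shield]]]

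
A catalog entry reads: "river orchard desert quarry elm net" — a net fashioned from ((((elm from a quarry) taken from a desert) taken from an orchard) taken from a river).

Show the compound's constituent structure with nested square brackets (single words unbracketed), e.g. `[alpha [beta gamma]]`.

[[river [orchard [desert [quarry elm]]]] net]

At the top level: head "net"; modifier "river orchard desert quarry elm".
"river orchard desert quarry elm" → head "elm" (specifically "orchard desert quarry elm"), modifier "river".
"orchard desert quarry elm" → head "elm" (specifically "desert quarry elm"), modifier "orchard".
"desert quarry elm" → head "elm" (specifically "quarry elm"), modifier "desert".
"quarry elm" → head "elm", modifier "quarry".
Assembled: [[river [orchard [desert [quarry elm]]]] net].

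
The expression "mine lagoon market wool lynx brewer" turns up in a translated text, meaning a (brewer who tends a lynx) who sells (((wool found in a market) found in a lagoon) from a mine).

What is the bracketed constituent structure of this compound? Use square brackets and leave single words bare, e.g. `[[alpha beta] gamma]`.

The outermost head in the paraphrase is "brewer" (specifically "lynx brewer"), modified by "mine lagoon market wool".
Inside "mine lagoon market wool": head "wool" (specifically "lagoon market wool"), modifier "mine".
Inside "lagoon market wool": head "wool" (specifically "market wool"), modifier "lagoon".
Inside "market wool": head "wool", modifier "market".
Inside "lynx brewer": head "brewer", modifier "lynx".
Putting it together: [[mine [lagoon [market wool]]] [lynx brewer]].

[[mine [lagoon [market wool]]] [lynx brewer]]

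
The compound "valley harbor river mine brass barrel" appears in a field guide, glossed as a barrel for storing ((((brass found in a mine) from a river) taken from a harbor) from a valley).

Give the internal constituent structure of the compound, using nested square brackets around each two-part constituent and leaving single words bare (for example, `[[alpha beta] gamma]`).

Whole compound: head "barrel", modifier "valley harbor river mine brass".
Inside "valley harbor river mine brass": head "brass" (specifically "harbor river mine brass"), modifier "valley".
Inside "harbor river mine brass": head "brass" (specifically "river mine brass"), modifier "harbor".
Inside "river mine brass": head "brass" (specifically "mine brass"), modifier "river".
Inside "mine brass": head "brass", modifier "mine".
Assembled: [[valley [harbor [river [mine brass]]]] barrel].

[[valley [harbor [river [mine brass]]]] barrel]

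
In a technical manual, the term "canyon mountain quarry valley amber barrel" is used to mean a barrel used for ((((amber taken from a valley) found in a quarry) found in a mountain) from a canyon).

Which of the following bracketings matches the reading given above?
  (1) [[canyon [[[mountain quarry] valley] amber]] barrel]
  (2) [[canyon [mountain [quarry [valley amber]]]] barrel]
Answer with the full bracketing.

[[canyon [mountain [quarry [valley amber]]]] barrel]

The paraphrase's head is the "barrel" part ("barrel"); its modifier is "canyon mountain quarry valley amber".
That top-level split, carried through the inner groups, gives [[canyon [mountain [quarry [valley amber]]]] barrel].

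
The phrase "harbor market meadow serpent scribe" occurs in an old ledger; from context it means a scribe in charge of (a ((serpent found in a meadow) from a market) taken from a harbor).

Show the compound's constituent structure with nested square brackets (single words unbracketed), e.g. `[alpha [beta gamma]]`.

Whole compound: head "scribe", modifier "harbor market meadow serpent".
Inside "harbor market meadow serpent": head "serpent" (specifically "market meadow serpent"), modifier "harbor".
Inside "market meadow serpent": head "serpent" (specifically "meadow serpent"), modifier "market".
Inside "meadow serpent": head "serpent", modifier "meadow".
So the structure is [[harbor [market [meadow serpent]]] scribe].

[[harbor [market [meadow serpent]]] scribe]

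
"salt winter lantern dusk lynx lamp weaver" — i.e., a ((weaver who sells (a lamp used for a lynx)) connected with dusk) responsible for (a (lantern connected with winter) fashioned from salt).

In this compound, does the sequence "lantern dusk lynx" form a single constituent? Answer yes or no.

no

The top-level split is [salt winter lantern] [dusk lynx lamp weaver]; the full structure is [[salt [winter lantern]] [dusk [[lynx lamp] weaver]]].
"lantern dusk lynx" straddles a constituent boundary, so it is not a single unit.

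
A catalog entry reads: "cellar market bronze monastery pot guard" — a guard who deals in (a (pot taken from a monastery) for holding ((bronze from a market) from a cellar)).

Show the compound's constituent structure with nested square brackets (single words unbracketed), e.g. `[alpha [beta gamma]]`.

Whole compound: head "guard", modifier "cellar market bronze monastery pot".
"cellar market bronze monastery pot" → head "pot" (specifically "monastery pot"), modifier "cellar market bronze".
"cellar market bronze" → head "bronze" (specifically "market bronze"), modifier "cellar".
"market bronze" → head "bronze", modifier "market".
"monastery pot" → head "pot", modifier "monastery".
Assembled: [[[cellar [market bronze]] [monastery pot]] guard].

[[[cellar [market bronze]] [monastery pot]] guard]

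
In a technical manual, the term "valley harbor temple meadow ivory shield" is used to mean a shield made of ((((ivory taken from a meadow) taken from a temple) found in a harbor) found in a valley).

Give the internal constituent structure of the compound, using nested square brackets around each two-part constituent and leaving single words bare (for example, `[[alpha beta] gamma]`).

Overall it is a kind of shield; the modifier is "valley harbor temple meadow ivory".
"valley harbor temple meadow ivory" → head "ivory" (specifically "harbor temple meadow ivory"), modifier "valley".
"harbor temple meadow ivory" → head "ivory" (specifically "temple meadow ivory"), modifier "harbor".
"temple meadow ivory" → head "ivory" (specifically "meadow ivory"), modifier "temple".
"meadow ivory" → head "ivory", modifier "meadow".
Assembled: [[valley [harbor [temple [meadow ivory]]]] shield].

[[valley [harbor [temple [meadow ivory]]]] shield]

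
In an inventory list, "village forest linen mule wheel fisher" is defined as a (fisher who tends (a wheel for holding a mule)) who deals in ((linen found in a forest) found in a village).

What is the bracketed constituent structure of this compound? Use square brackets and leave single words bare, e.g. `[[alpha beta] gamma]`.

The outermost head in the paraphrase is "fisher" (specifically "mule wheel fisher"), modified by "village forest linen".
Inside "village forest linen": head "linen" (specifically "forest linen"), modifier "village".
Inside "forest linen": head "linen", modifier "forest".
Inside "mule wheel fisher": head "fisher", modifier "mule wheel".
Inside "mule wheel": head "wheel", modifier "mule".
Assembled: [[village [forest linen]] [[mule wheel] fisher]].

[[village [forest linen]] [[mule wheel] fisher]]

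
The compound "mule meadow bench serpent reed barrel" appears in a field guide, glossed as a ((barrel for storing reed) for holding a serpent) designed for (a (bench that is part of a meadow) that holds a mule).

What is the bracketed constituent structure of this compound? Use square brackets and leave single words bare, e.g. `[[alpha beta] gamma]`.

[[mule [meadow bench]] [serpent [reed barrel]]]

At the top level: head "barrel" (specifically "serpent reed barrel"); modifier "mule meadow bench".
"mule meadow bench" → head "bench" (specifically "meadow bench"), modifier "mule".
"meadow bench" → head "bench", modifier "meadow".
"serpent reed barrel" → head "barrel" (specifically "reed barrel"), modifier "serpent".
"reed barrel" → head "barrel", modifier "reed".
So the structure is [[mule [meadow bench]] [serpent [reed barrel]]].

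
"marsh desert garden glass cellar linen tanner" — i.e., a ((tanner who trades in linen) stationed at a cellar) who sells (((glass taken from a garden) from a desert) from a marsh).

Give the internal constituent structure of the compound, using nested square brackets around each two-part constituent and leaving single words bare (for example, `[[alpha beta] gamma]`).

Whole compound: head "tanner" (specifically "cellar linen tanner"), modifier "marsh desert garden glass".
Within "marsh desert garden glass", the head is "glass" (specifically "desert garden glass") and the modifier is "marsh".
Within "desert garden glass", the head is "glass" (specifically "garden glass") and the modifier is "desert".
Within "garden glass", the head is "glass" and the modifier is "garden".
Within "cellar linen tanner", the head is "tanner" (specifically "linen tanner") and the modifier is "cellar".
Within "linen tanner", the head is "tanner" and the modifier is "linen".
Putting it together: [[marsh [desert [garden glass]]] [cellar [linen tanner]]].

[[marsh [desert [garden glass]]] [cellar [linen tanner]]]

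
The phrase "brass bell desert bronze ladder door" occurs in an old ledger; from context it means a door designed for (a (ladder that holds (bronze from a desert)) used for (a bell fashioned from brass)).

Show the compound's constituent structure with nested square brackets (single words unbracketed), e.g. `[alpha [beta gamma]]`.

[[[brass bell] [[desert bronze] ladder]] door]

Overall it is a kind of door; the modifier is "brass bell desert bronze ladder".
Within "brass bell desert bronze ladder", the head is "ladder" (specifically "desert bronze ladder") and the modifier is "brass bell".
Within "brass bell", the head is "bell" and the modifier is "brass".
Within "desert bronze ladder", the head is "ladder" and the modifier is "desert bronze".
Within "desert bronze", the head is "bronze" and the modifier is "desert".
So the structure is [[[brass bell] [[desert bronze] ladder]] door].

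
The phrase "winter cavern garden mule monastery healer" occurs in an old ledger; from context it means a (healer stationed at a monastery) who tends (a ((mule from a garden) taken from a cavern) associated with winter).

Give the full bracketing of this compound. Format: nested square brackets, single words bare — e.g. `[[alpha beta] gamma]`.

[[winter [cavern [garden mule]]] [monastery healer]]

Overall it is a kind of healer (specifically "monastery healer"); the modifier is "winter cavern garden mule".
"winter cavern garden mule" → head "mule" (specifically "cavern garden mule"), modifier "winter".
"cavern garden mule" → head "mule" (specifically "garden mule"), modifier "cavern".
"garden mule" → head "mule", modifier "garden".
"monastery healer" → head "healer", modifier "monastery".
Assembled: [[winter [cavern [garden mule]]] [monastery healer]].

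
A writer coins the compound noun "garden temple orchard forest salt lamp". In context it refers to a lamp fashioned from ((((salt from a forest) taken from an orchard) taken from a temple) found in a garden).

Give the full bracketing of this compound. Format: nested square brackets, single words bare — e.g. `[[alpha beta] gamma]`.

Overall it is a kind of lamp; the modifier is "garden temple orchard forest salt".
Within "garden temple orchard forest salt", the head is "salt" (specifically "temple orchard forest salt") and the modifier is "garden".
Within "temple orchard forest salt", the head is "salt" (specifically "orchard forest salt") and the modifier is "temple".
Within "orchard forest salt", the head is "salt" (specifically "forest salt") and the modifier is "orchard".
Within "forest salt", the head is "salt" and the modifier is "forest".
Assembled: [[garden [temple [orchard [forest salt]]]] lamp].

[[garden [temple [orchard [forest salt]]]] lamp]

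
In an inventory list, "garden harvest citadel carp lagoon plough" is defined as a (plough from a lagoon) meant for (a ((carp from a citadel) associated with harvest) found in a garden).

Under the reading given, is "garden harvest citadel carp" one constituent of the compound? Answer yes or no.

The paraphrase groups the words so that "garden harvest citadel carp" is one unit: it corresponds to a single parenthesized sub-phrase.
The full structure is [[garden [harvest [citadel carp]]] [lagoon plough]], in which [garden harvest citadel carp] is a constituent.

yes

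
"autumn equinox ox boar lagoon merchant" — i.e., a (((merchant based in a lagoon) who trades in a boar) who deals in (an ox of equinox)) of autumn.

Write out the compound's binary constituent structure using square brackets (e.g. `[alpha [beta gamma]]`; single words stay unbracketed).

At the top level: head "merchant" (specifically "equinox ox boar lagoon merchant"); modifier "autumn".
Inside "equinox ox boar lagoon merchant": head "merchant" (specifically "boar lagoon merchant"), modifier "equinox ox".
Inside "equinox ox": head "ox", modifier "equinox".
Inside "boar lagoon merchant": head "merchant" (specifically "lagoon merchant"), modifier "boar".
Inside "lagoon merchant": head "merchant", modifier "lagoon".
Assembled: [autumn [[equinox ox] [boar [lagoon merchant]]]].

[autumn [[equinox ox] [boar [lagoon merchant]]]]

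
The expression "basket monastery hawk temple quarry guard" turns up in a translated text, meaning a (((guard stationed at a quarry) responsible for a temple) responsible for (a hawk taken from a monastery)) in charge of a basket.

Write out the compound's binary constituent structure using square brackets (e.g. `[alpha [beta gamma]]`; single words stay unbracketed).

Overall it is a kind of guard (specifically "monastery hawk temple quarry guard"); the modifier is "basket".
"monastery hawk temple quarry guard" → head "guard" (specifically "temple quarry guard"), modifier "monastery hawk".
"monastery hawk" → head "hawk", modifier "monastery".
"temple quarry guard" → head "guard" (specifically "quarry guard"), modifier "temple".
"quarry guard" → head "guard", modifier "quarry".
So the structure is [basket [[monastery hawk] [temple [quarry guard]]]].

[basket [[monastery hawk] [temple [quarry guard]]]]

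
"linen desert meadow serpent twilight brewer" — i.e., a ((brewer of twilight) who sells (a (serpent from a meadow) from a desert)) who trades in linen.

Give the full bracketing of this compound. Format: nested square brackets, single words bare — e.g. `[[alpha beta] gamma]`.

The outermost head in the paraphrase is "brewer" (specifically "desert meadow serpent twilight brewer"), modified by "linen".
"desert meadow serpent twilight brewer" → head "brewer" (specifically "twilight brewer"), modifier "desert meadow serpent".
"desert meadow serpent" → head "serpent" (specifically "meadow serpent"), modifier "desert".
"meadow serpent" → head "serpent", modifier "meadow".
"twilight brewer" → head "brewer", modifier "twilight".
Putting it together: [linen [[desert [meadow serpent]] [twilight brewer]]].

[linen [[desert [meadow serpent]] [twilight brewer]]]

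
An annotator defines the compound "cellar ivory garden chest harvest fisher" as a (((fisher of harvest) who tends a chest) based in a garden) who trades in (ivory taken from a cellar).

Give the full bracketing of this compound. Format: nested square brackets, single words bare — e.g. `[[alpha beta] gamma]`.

Overall it is a kind of fisher (specifically "garden chest harvest fisher"); the modifier is "cellar ivory".
Within "cellar ivory", the head is "ivory" and the modifier is "cellar".
Within "garden chest harvest fisher", the head is "fisher" (specifically "chest harvest fisher") and the modifier is "garden".
Within "chest harvest fisher", the head is "fisher" (specifically "harvest fisher") and the modifier is "chest".
Within "harvest fisher", the head is "fisher" and the modifier is "harvest".
Assembled: [[cellar ivory] [garden [chest [harvest fisher]]]].

[[cellar ivory] [garden [chest [harvest fisher]]]]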